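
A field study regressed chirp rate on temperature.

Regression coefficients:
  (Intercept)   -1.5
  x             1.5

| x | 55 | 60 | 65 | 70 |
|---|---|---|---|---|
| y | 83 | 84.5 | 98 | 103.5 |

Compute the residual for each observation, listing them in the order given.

2, -4, 2, 0

x=55: ŷ = -1.5 + 1.5·55 = 81; e = 83 − 81 = 2
x=60: ŷ = -1.5 + 1.5·60 = 88.5; e = 84.5 − 88.5 = -4
x=65: ŷ = -1.5 + 1.5·65 = 96; e = 98 − 96 = 2
x=70: ŷ = -1.5 + 1.5·70 = 103.5; e = 103.5 − 103.5 = 0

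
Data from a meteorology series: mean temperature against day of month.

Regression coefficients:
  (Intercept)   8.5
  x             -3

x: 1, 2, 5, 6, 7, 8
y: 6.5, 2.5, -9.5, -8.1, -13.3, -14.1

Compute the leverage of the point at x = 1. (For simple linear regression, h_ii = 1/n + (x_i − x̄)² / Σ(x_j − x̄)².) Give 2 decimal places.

x̄ = (1 + 2 + 5 + 6 + 7 + 8)/6 = 4.83333
Σ(x − x̄)² = 14.6944 + 8.02778 + 0.0277778 + 1.36111 + 4.69444 + 10.0278 = 38.8333
h = 1/6 + (-3.83333)²/38.8333 = 0.166667 + 0.378398 = 0.55

h = 0.55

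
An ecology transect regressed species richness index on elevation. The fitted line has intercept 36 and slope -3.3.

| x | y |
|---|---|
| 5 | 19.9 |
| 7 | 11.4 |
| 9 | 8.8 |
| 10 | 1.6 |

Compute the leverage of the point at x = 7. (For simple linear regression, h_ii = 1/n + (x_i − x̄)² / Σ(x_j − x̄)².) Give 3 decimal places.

h = 0.288

x̄ = (5 + 7 + 9 + 10)/4 = 7.75
Σ(x − x̄)² = 7.5625 + 0.5625 + 1.5625 + 5.0625 = 14.75
h = 1/4 + (-0.75)²/14.75 = 0.25 + 0.0381356 = 0.288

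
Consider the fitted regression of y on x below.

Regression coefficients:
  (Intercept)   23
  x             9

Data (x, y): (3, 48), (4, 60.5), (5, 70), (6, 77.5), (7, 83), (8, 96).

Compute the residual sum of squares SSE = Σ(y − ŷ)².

x=3: ŷ = 23 + 9·3 = 50; e = 48 − 50 = -2
x=4: ŷ = 23 + 9·4 = 59; e = 60.5 − 59 = 1.5
x=5: ŷ = 23 + 9·5 = 68; e = 70 − 68 = 2
x=6: ŷ = 23 + 9·6 = 77; e = 77.5 − 77 = 0.5
x=7: ŷ = 23 + 9·7 = 86; e = 83 − 86 = -3
x=8: ŷ = 23 + 9·8 = 95; e = 96 − 95 = 1
SSE = 4 + 2.25 + 4 + 0.25 + 9 + 1 = 20.5

SSE = 20.5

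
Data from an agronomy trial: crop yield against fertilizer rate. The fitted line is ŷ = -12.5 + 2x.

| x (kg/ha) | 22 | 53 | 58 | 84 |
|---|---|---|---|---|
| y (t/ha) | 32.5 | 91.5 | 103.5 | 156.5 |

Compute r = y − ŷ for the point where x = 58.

r = 0

ŷ = -12.5 + 2·58 = 103.5
r = 103.5 − 103.5 = 0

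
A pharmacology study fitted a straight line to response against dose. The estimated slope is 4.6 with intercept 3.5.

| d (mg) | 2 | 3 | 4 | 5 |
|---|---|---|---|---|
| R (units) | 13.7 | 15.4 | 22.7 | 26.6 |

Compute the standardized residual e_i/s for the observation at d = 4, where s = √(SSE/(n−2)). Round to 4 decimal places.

d=2: R̂ = 3.5 + 4.6·2 = 12.7; e = 13.7 − 12.7 = 1
d=3: R̂ = 3.5 + 4.6·3 = 17.3; e = 15.4 − 17.3 = -1.9
d=4: R̂ = 3.5 + 4.6·4 = 21.9; e = 22.7 − 21.9 = 0.8
d=5: R̂ = 3.5 + 4.6·5 = 26.5; e = 26.6 − 26.5 = 0.1
SSE = 1 + 3.61 + 0.64 + 0.01 = 5.26
s = √(5.26/2) = 1.62173
e/s = 0.8 / 1.62173 = 0.4933

0.4933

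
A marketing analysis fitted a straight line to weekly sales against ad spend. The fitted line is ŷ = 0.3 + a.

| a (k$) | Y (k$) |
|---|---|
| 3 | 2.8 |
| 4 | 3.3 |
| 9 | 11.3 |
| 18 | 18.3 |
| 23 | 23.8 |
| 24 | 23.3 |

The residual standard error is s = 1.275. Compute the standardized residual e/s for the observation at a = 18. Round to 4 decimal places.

ŷ = 0.3 + 18 = 18.3
e = 18.3 − 18.3 = 0
e/s = 0 / 1.275 = 0.0000

0.0000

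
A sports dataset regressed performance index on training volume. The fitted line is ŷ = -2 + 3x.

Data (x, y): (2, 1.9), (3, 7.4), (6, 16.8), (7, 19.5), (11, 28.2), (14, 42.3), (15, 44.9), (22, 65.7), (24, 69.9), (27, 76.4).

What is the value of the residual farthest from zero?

x=2: ŷ = -2 + 3·2 = 4; e = 1.9 − 4 = -2.1
x=3: ŷ = -2 + 3·3 = 7; e = 7.4 − 7 = 0.4
x=6: ŷ = -2 + 3·6 = 16; e = 16.8 − 16 = 0.8
x=7: ŷ = -2 + 3·7 = 19; e = 19.5 − 19 = 0.5
x=11: ŷ = -2 + 3·11 = 31; e = 28.2 − 31 = -2.8
x=14: ŷ = -2 + 3·14 = 40; e = 42.3 − 40 = 2.3
x=15: ŷ = -2 + 3·15 = 43; e = 44.9 − 43 = 1.9
x=22: ŷ = -2 + 3·22 = 64; e = 65.7 − 64 = 1.7
x=24: ŷ = -2 + 3·24 = 70; e = 69.9 − 70 = -0.1
x=27: ŷ = -2 + 3·27 = 79; e = 76.4 − 79 = -2.6
Largest |e| is 2.8 at x = 11, residual -2.8.

e = -2.8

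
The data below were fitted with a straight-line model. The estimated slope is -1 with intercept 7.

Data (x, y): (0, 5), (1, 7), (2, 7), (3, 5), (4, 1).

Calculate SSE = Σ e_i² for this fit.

SSE = 14

x=0: ŷ = 7 − 0 = 7; e = 5 − 7 = -2
x=1: ŷ = 7 − 1 = 6; e = 7 − 6 = 1
x=2: ŷ = 7 − 2 = 5; e = 7 − 5 = 2
x=3: ŷ = 7 − 3 = 4; e = 5 − 4 = 1
x=4: ŷ = 7 − 4 = 3; e = 1 − 3 = -2
SSE = 4 + 1 + 4 + 1 + 4 = 14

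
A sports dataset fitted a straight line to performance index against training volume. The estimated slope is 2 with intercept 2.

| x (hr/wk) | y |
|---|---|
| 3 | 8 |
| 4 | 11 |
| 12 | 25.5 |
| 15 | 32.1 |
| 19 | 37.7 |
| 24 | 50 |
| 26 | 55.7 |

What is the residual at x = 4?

e = 1

ŷ = 2 + 2·4 = 10
e = 11 − 10 = 1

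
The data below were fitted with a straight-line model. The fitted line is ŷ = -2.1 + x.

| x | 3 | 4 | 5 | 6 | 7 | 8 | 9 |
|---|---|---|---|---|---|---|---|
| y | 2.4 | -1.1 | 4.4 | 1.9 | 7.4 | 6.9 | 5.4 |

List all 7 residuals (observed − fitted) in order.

1.5, -3, 1.5, -2, 2.5, 1, -1.5

x=3: ŷ = -2.1 + 3 = 0.9; r = 2.4 − 0.9 = 1.5
x=4: ŷ = -2.1 + 4 = 1.9; r = -1.1 − 1.9 = -3
x=5: ŷ = -2.1 + 5 = 2.9; r = 4.4 − 2.9 = 1.5
x=6: ŷ = -2.1 + 6 = 3.9; r = 1.9 − 3.9 = -2
x=7: ŷ = -2.1 + 7 = 4.9; r = 7.4 − 4.9 = 2.5
x=8: ŷ = -2.1 + 8 = 5.9; r = 6.9 − 5.9 = 1
x=9: ŷ = -2.1 + 9 = 6.9; r = 5.4 − 6.9 = -1.5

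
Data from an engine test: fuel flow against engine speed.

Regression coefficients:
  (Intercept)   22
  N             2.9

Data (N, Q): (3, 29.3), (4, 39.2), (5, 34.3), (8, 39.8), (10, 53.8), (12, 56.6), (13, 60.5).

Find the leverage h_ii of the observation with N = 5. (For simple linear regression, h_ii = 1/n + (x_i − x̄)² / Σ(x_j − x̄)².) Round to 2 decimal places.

h = 0.23

N̄ = (3 + 4 + 5 + 8 + 10 + 12 + 13)/7 = 7.85714
Σ(N − N̄)² = 23.5918 + 14.8776 + 8.16327 + 0.0204082 + 4.59184 + 17.1633 + 26.449 = 94.8571
h = 1/7 + (-2.85714)²/94.8571 = 0.142857 + 0.0860585 = 0.23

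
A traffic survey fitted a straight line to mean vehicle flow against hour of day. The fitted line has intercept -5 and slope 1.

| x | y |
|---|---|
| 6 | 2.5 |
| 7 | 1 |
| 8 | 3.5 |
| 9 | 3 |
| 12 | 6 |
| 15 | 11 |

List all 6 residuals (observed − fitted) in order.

x=6: ŷ = -5 + 6 = 1; r = 2.5 − 1 = 1.5
x=7: ŷ = -5 + 7 = 2; r = 1 − 2 = -1
x=8: ŷ = -5 + 8 = 3; r = 3.5 − 3 = 0.5
x=9: ŷ = -5 + 9 = 4; r = 3 − 4 = -1
x=12: ŷ = -5 + 12 = 7; r = 6 − 7 = -1
x=15: ŷ = -5 + 15 = 10; r = 11 − 10 = 1

1.5, -1, 0.5, -1, -1, 1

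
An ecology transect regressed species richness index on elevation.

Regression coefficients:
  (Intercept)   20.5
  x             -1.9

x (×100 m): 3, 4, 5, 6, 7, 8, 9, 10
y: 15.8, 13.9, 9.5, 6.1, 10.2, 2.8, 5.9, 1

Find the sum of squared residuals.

SSE = 35

x=3: ŷ = 20.5 − 1.9·3 = 14.8; r = 15.8 − 14.8 = 1
x=4: ŷ = 20.5 − 1.9·4 = 12.9; r = 13.9 − 12.9 = 1
x=5: ŷ = 20.5 − 1.9·5 = 11; r = 9.5 − 11 = -1.5
x=6: ŷ = 20.5 − 1.9·6 = 9.1; r = 6.1 − 9.1 = -3
x=7: ŷ = 20.5 − 1.9·7 = 7.2; r = 10.2 − 7.2 = 3
x=8: ŷ = 20.5 − 1.9·8 = 5.3; r = 2.8 − 5.3 = -2.5
x=9: ŷ = 20.5 − 1.9·9 = 3.4; r = 5.9 − 3.4 = 2.5
x=10: ŷ = 20.5 − 1.9·10 = 1.5; r = 1 − 1.5 = -0.5
SSE = 1 + 1 + 2.25 + 9 + 9 + 6.25 + 6.25 + 0.25 = 35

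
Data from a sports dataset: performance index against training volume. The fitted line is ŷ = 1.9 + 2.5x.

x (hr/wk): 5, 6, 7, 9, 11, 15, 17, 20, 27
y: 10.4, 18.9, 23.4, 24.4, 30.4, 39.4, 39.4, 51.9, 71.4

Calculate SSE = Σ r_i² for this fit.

SSE = 66

x=5: ŷ = 1.9 + 2.5·5 = 14.4; r = 10.4 − 14.4 = -4
x=6: ŷ = 1.9 + 2.5·6 = 16.9; r = 18.9 − 16.9 = 2
x=7: ŷ = 1.9 + 2.5·7 = 19.4; r = 23.4 − 19.4 = 4
x=9: ŷ = 1.9 + 2.5·9 = 24.4; r = 24.4 − 24.4 = 0
x=11: ŷ = 1.9 + 2.5·11 = 29.4; r = 30.4 − 29.4 = 1
x=15: ŷ = 1.9 + 2.5·15 = 39.4; r = 39.4 − 39.4 = 0
x=17: ŷ = 1.9 + 2.5·17 = 44.4; r = 39.4 − 44.4 = -5
x=20: ŷ = 1.9 + 2.5·20 = 51.9; r = 51.9 − 51.9 = 0
x=27: ŷ = 1.9 + 2.5·27 = 69.4; r = 71.4 − 69.4 = 2
SSE = 16 + 4 + 16 + 0 + 1 + 0 + 25 + 0 + 4 = 66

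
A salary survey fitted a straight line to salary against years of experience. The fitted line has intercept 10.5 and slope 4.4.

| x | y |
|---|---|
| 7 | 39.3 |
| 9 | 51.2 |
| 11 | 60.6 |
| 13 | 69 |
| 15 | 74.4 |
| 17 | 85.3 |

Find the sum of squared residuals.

x=7: ŷ = 10.5 + 4.4·7 = 41.3; r = 39.3 − 41.3 = -2
x=9: ŷ = 10.5 + 4.4·9 = 50.1; r = 51.2 − 50.1 = 1.1
x=11: ŷ = 10.5 + 4.4·11 = 58.9; r = 60.6 − 58.9 = 1.7
x=13: ŷ = 10.5 + 4.4·13 = 67.7; r = 69 − 67.7 = 1.3
x=15: ŷ = 10.5 + 4.4·15 = 76.5; r = 74.4 − 76.5 = -2.1
x=17: ŷ = 10.5 + 4.4·17 = 85.3; r = 85.3 − 85.3 = 0
SSE = 4 + 1.21 + 2.89 + 1.69 + 4.41 + 0 = 14.2

SSE = 14.2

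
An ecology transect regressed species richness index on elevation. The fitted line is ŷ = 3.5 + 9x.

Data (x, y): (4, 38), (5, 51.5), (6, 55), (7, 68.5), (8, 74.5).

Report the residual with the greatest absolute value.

x=4: ŷ = 3.5 + 9·4 = 39.5; r = 38 − 39.5 = -1.5
x=5: ŷ = 3.5 + 9·5 = 48.5; r = 51.5 − 48.5 = 3
x=6: ŷ = 3.5 + 9·6 = 57.5; r = 55 − 57.5 = -2.5
x=7: ŷ = 3.5 + 9·7 = 66.5; r = 68.5 − 66.5 = 2
x=8: ŷ = 3.5 + 9·8 = 75.5; r = 74.5 − 75.5 = -1
Largest |r| is 3 at x = 5, residual 3.

r = 3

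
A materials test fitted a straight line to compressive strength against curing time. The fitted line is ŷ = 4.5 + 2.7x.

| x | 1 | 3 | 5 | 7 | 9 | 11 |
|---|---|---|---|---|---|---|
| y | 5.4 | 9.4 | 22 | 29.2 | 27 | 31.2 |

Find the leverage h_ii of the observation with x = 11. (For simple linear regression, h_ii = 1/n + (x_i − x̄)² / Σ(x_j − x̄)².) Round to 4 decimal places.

x̄ = (1 + 3 + 5 + 7 + 9 + 11)/6 = 6
Σ(x − x̄)² = 25 + 9 + 1 + 1 + 9 + 25 = 70
h = 1/6 + (5)²/70 = 0.166667 + 0.357143 = 0.5238

h = 0.5238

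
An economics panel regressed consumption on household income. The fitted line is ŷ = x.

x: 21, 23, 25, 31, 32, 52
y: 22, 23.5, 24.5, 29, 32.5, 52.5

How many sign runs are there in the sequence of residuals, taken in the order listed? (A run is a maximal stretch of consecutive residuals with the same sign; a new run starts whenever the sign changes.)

3 runs

x=21: ŷ = 21 = 21; r = 22 − 21 = 1
x=23: ŷ = 23 = 23; r = 23.5 − 23 = 0.5
x=25: ŷ = 25 = 25; r = 24.5 − 25 = -0.5
x=31: ŷ = 31 = 31; r = 29 − 31 = -2
x=32: ŷ = 32 = 32; r = 32.5 − 32 = 0.5
x=52: ŷ = 52 = 52; r = 52.5 − 52 = 0.5
Signs: + + − − + +
Runs: +×2, −×2, +×2 → 3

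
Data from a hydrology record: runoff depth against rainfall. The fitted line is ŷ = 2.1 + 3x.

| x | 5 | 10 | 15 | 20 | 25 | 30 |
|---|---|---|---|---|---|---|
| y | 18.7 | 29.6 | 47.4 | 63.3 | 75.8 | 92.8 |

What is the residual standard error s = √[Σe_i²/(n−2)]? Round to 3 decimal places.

x=5: ŷ = 2.1 + 3·5 = 17.1; e = 18.7 − 17.1 = 1.6
x=10: ŷ = 2.1 + 3·10 = 32.1; e = 29.6 − 32.1 = -2.5
x=15: ŷ = 2.1 + 3·15 = 47.1; e = 47.4 − 47.1 = 0.3
x=20: ŷ = 2.1 + 3·20 = 62.1; e = 63.3 − 62.1 = 1.2
x=25: ŷ = 2.1 + 3·25 = 77.1; e = 75.8 − 77.1 = -1.3
x=30: ŷ = 2.1 + 3·30 = 92.1; e = 92.8 − 92.1 = 0.7
SSE = 2.56 + 6.25 + 0.09 + 1.44 + 1.69 + 0.49 = 12.52
s = √(12.52/4) = √3.13 ≈ 1.769

s = 1.769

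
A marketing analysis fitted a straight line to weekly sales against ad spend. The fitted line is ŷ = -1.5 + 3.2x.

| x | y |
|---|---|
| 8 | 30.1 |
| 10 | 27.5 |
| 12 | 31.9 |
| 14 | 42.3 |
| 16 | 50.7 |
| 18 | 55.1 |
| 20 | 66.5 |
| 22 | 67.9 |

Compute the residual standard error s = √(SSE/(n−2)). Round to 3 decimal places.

s = 3.873

x=8: ŷ = -1.5 + 3.2·8 = 24.1; r = 30.1 − 24.1 = 6
x=10: ŷ = -1.5 + 3.2·10 = 30.5; r = 27.5 − 30.5 = -3
x=12: ŷ = -1.5 + 3.2·12 = 36.9; r = 31.9 − 36.9 = -5
x=14: ŷ = -1.5 + 3.2·14 = 43.3; r = 42.3 − 43.3 = -1
x=16: ŷ = -1.5 + 3.2·16 = 49.7; r = 50.7 − 49.7 = 1
x=18: ŷ = -1.5 + 3.2·18 = 56.1; r = 55.1 − 56.1 = -1
x=20: ŷ = -1.5 + 3.2·20 = 62.5; r = 66.5 − 62.5 = 4
x=22: ŷ = -1.5 + 3.2·22 = 68.9; r = 67.9 − 68.9 = -1
SSE = 36 + 9 + 25 + 1 + 1 + 1 + 16 + 1 = 90
s = √(90/6) = √15 ≈ 3.873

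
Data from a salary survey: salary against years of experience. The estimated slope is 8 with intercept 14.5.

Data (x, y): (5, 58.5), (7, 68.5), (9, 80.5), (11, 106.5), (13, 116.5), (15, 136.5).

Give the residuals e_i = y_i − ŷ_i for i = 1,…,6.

x=5: ŷ = 14.5 + 8·5 = 54.5; e = 58.5 − 54.5 = 4
x=7: ŷ = 14.5 + 8·7 = 70.5; e = 68.5 − 70.5 = -2
x=9: ŷ = 14.5 + 8·9 = 86.5; e = 80.5 − 86.5 = -6
x=11: ŷ = 14.5 + 8·11 = 102.5; e = 106.5 − 102.5 = 4
x=13: ŷ = 14.5 + 8·13 = 118.5; e = 116.5 − 118.5 = -2
x=15: ŷ = 14.5 + 8·15 = 134.5; e = 136.5 − 134.5 = 2

4, -2, -6, 4, -2, 2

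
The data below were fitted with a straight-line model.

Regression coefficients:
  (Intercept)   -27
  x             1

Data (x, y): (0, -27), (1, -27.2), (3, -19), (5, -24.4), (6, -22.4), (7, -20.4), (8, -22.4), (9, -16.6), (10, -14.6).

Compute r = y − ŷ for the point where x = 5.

ŷ = -27 + 5 = -22
r = -24.4 − (-22) = -2.4

r = -2.4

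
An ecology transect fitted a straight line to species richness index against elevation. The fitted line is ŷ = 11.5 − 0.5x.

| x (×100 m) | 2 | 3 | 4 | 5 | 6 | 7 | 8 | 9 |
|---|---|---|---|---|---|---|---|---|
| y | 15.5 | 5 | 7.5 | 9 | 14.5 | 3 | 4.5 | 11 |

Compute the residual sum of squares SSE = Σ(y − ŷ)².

SSE = 140

x=2: ŷ = 11.5 − 0.5·2 = 10.5; e = 15.5 − 10.5 = 5
x=3: ŷ = 11.5 − 0.5·3 = 10; e = 5 − 10 = -5
x=4: ŷ = 11.5 − 0.5·4 = 9.5; e = 7.5 − 9.5 = -2
x=5: ŷ = 11.5 − 0.5·5 = 9; e = 9 − 9 = 0
x=6: ŷ = 11.5 − 0.5·6 = 8.5; e = 14.5 − 8.5 = 6
x=7: ŷ = 11.5 − 0.5·7 = 8; e = 3 − 8 = -5
x=8: ŷ = 11.5 − 0.5·8 = 7.5; e = 4.5 − 7.5 = -3
x=9: ŷ = 11.5 − 0.5·9 = 7; e = 11 − 7 = 4
SSE = 25 + 25 + 4 + 0 + 36 + 25 + 9 + 16 = 140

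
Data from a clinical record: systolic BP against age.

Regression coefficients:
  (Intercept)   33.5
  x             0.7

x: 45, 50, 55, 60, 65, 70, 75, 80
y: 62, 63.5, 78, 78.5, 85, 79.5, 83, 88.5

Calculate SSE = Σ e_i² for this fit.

SSE = 134

x=45: ŷ = 33.5 + 0.7·45 = 65; e = 62 − 65 = -3
x=50: ŷ = 33.5 + 0.7·50 = 68.5; e = 63.5 − 68.5 = -5
x=55: ŷ = 33.5 + 0.7·55 = 72; e = 78 − 72 = 6
x=60: ŷ = 33.5 + 0.7·60 = 75.5; e = 78.5 − 75.5 = 3
x=65: ŷ = 33.5 + 0.7·65 = 79; e = 85 − 79 = 6
x=70: ŷ = 33.5 + 0.7·70 = 82.5; e = 79.5 − 82.5 = -3
x=75: ŷ = 33.5 + 0.7·75 = 86; e = 83 − 86 = -3
x=80: ŷ = 33.5 + 0.7·80 = 89.5; e = 88.5 − 89.5 = -1
SSE = 9 + 25 + 36 + 9 + 36 + 9 + 9 + 1 = 134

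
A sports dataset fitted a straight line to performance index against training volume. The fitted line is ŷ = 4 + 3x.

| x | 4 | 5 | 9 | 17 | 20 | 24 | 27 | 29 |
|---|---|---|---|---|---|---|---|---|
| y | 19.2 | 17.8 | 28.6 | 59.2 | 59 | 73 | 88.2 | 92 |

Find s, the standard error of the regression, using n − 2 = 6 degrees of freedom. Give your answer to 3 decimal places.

x=4: ŷ = 4 + 3·4 = 16; e = 19.2 − 16 = 3.2
x=5: ŷ = 4 + 3·5 = 19; e = 17.8 − 19 = -1.2
x=9: ŷ = 4 + 3·9 = 31; e = 28.6 − 31 = -2.4
x=17: ŷ = 4 + 3·17 = 55; e = 59.2 − 55 = 4.2
x=20: ŷ = 4 + 3·20 = 64; e = 59 − 64 = -5
x=24: ŷ = 4 + 3·24 = 76; e = 73 − 76 = -3
x=27: ŷ = 4 + 3·27 = 85; e = 88.2 − 85 = 3.2
x=29: ŷ = 4 + 3·29 = 91; e = 92 − 91 = 1
SSE = 10.24 + 1.44 + 5.76 + 17.64 + 25 + 9 + 10.24 + 1 = 80.32
s = √(80.32/6) = √13.3867 ≈ 3.659

s = 3.659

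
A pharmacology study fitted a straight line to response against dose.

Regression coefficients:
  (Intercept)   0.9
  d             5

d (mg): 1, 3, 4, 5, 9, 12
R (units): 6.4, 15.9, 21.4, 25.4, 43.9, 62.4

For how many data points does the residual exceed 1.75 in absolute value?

d=1: ŷ = 0.9 + 5·1 = 5.9; e = 6.4 − 5.9 = 0.5
d=3: ŷ = 0.9 + 5·3 = 15.9; e = 15.9 − 15.9 = 0
d=4: ŷ = 0.9 + 5·4 = 20.9; e = 21.4 − 20.9 = 0.5
d=5: ŷ = 0.9 + 5·5 = 25.9; e = 25.4 − 25.9 = -0.5
d=9: ŷ = 0.9 + 5·9 = 45.9; e = 43.9 − 45.9 = -2
d=12: ŷ = 0.9 + 5·12 = 60.9; e = 62.4 − 60.9 = 1.5
|e| > 1.75: d=9 (|e|=2) → 1

1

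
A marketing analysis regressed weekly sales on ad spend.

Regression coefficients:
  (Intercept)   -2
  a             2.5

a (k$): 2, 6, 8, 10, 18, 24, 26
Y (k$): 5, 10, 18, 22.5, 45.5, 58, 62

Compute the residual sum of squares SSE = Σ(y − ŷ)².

SSE = 20.5

a=2: Ŷ = -2 + 2.5·2 = 3; r = 5 − 3 = 2
a=6: Ŷ = -2 + 2.5·6 = 13; r = 10 − 13 = -3
a=8: Ŷ = -2 + 2.5·8 = 18; r = 18 − 18 = 0
a=10: Ŷ = -2 + 2.5·10 = 23; r = 22.5 − 23 = -0.5
a=18: Ŷ = -2 + 2.5·18 = 43; r = 45.5 − 43 = 2.5
a=24: Ŷ = -2 + 2.5·24 = 58; r = 58 − 58 = 0
a=26: Ŷ = -2 + 2.5·26 = 63; r = 62 − 63 = -1
SSE = 4 + 9 + 0 + 0.25 + 6.25 + 0 + 1 = 20.5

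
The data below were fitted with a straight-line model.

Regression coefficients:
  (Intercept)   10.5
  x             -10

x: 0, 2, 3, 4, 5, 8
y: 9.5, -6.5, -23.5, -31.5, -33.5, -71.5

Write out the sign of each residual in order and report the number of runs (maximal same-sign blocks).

x=0: ŷ = 10.5 − 10·0 = 10.5; r = 9.5 − 10.5 = -1
x=2: ŷ = 10.5 − 10·2 = -9.5; r = -6.5 − (-9.5) = 3
x=3: ŷ = 10.5 − 10·3 = -19.5; r = -23.5 − (-19.5) = -4
x=4: ŷ = 10.5 − 10·4 = -29.5; r = -31.5 − (-29.5) = -2
x=5: ŷ = 10.5 − 10·5 = -39.5; r = -33.5 − (-39.5) = 6
x=8: ŷ = 10.5 − 10·8 = -69.5; r = -71.5 − (-69.5) = -2
Signs: − + − − + −
Runs: −×1, +×1, −×2, +×1, −×1 → 5

5 runs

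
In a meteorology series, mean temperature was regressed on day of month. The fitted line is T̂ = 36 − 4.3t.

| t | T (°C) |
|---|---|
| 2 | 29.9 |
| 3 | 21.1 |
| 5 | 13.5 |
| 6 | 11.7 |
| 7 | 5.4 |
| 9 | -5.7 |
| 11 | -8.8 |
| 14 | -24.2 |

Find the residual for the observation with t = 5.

T̂ = 36 − 4.3·5 = 14.5
e = 13.5 − 14.5 = -1

e = -1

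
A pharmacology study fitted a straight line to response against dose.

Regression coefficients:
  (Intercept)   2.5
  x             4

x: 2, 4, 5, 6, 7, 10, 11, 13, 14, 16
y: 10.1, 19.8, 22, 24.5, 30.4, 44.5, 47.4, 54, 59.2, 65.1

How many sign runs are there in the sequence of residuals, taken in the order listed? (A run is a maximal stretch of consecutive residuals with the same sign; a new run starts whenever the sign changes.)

x=2: ŷ = 2.5 + 4·2 = 10.5; r = 10.1 − 10.5 = -0.4
x=4: ŷ = 2.5 + 4·4 = 18.5; r = 19.8 − 18.5 = 1.3
x=5: ŷ = 2.5 + 4·5 = 22.5; r = 22 − 22.5 = -0.5
x=6: ŷ = 2.5 + 4·6 = 26.5; r = 24.5 − 26.5 = -2
x=7: ŷ = 2.5 + 4·7 = 30.5; r = 30.4 − 30.5 = -0.1
x=10: ŷ = 2.5 + 4·10 = 42.5; r = 44.5 − 42.5 = 2
x=11: ŷ = 2.5 + 4·11 = 46.5; r = 47.4 − 46.5 = 0.9
x=13: ŷ = 2.5 + 4·13 = 54.5; r = 54 − 54.5 = -0.5
x=14: ŷ = 2.5 + 4·14 = 58.5; r = 59.2 − 58.5 = 0.7
x=16: ŷ = 2.5 + 4·16 = 66.5; r = 65.1 − 66.5 = -1.4
Signs: − + − − − + + − + −
Runs: −×1, +×1, −×3, +×2, −×1, +×1, −×1 → 7

7 runs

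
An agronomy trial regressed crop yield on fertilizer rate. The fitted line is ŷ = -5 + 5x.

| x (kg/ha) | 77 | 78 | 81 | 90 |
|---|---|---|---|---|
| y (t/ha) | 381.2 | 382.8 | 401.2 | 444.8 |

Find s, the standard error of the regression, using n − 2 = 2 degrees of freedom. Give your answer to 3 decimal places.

x=77: ŷ = -5 + 5·77 = 380; r = 381.2 − 380 = 1.2
x=78: ŷ = -5 + 5·78 = 385; r = 382.8 − 385 = -2.2
x=81: ŷ = -5 + 5·81 = 400; r = 401.2 − 400 = 1.2
x=90: ŷ = -5 + 5·90 = 445; r = 444.8 − 445 = -0.2
SSE = 1.44 + 4.84 + 1.44 + 0.04 = 7.76
s = √(7.76/2) = √3.88 ≈ 1.970

s = 1.970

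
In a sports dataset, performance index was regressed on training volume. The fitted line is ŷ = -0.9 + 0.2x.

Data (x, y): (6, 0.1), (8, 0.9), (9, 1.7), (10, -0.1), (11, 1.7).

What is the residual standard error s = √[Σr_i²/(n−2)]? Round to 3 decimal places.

x=6: ŷ = -0.9 + 0.2·6 = 0.3; r = 0.1 − 0.3 = -0.2
x=8: ŷ = -0.9 + 0.2·8 = 0.7; r = 0.9 − 0.7 = 0.2
x=9: ŷ = -0.9 + 0.2·9 = 0.9; r = 1.7 − 0.9 = 0.8
x=10: ŷ = -0.9 + 0.2·10 = 1.1; r = -0.1 − 1.1 = -1.2
x=11: ŷ = -0.9 + 0.2·11 = 1.3; r = 1.7 − 1.3 = 0.4
SSE = 0.04 + 0.04 + 0.64 + 1.44 + 0.16 = 2.32
s = √(2.32/3) = √0.773333 ≈ 0.879

s = 0.879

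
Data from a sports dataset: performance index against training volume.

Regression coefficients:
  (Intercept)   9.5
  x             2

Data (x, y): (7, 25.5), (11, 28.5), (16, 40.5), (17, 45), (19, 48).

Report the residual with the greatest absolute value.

x=7: ŷ = 9.5 + 2·7 = 23.5; r = 25.5 − 23.5 = 2
x=11: ŷ = 9.5 + 2·11 = 31.5; r = 28.5 − 31.5 = -3
x=16: ŷ = 9.5 + 2·16 = 41.5; r = 40.5 − 41.5 = -1
x=17: ŷ = 9.5 + 2·17 = 43.5; r = 45 − 43.5 = 1.5
x=19: ŷ = 9.5 + 2·19 = 47.5; r = 48 − 47.5 = 0.5
Largest |r| is 3 at x = 11, residual -3.

r = -3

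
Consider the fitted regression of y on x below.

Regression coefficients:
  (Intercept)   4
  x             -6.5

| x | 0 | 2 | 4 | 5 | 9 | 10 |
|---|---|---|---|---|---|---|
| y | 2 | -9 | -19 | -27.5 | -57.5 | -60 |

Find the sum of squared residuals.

x=0: ŷ = 4 − 6.5·0 = 4; e = 2 − 4 = -2
x=2: ŷ = 4 − 6.5·2 = -9; e = -9 − (-9) = 0
x=4: ŷ = 4 − 6.5·4 = -22; e = -19 − (-22) = 3
x=5: ŷ = 4 − 6.5·5 = -28.5; e = -27.5 − (-28.5) = 1
x=9: ŷ = 4 − 6.5·9 = -54.5; e = -57.5 − (-54.5) = -3
x=10: ŷ = 4 − 6.5·10 = -61; e = -60 − (-61) = 1
SSE = 4 + 0 + 9 + 1 + 9 + 1 = 24

SSE = 24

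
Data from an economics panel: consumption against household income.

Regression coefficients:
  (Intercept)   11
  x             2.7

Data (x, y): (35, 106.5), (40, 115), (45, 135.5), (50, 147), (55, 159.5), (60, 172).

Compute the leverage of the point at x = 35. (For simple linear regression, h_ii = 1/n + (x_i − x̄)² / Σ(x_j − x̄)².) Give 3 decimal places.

h = 0.524

x̄ = (35 + 40 + 45 + 50 + 55 + 60)/6 = 47.5
Σ(x − x̄)² = 156.25 + 56.25 + 6.25 + 6.25 + 56.25 + 156.25 = 437.5
h = 1/6 + (-12.5)²/437.5 = 0.166667 + 0.357143 = 0.524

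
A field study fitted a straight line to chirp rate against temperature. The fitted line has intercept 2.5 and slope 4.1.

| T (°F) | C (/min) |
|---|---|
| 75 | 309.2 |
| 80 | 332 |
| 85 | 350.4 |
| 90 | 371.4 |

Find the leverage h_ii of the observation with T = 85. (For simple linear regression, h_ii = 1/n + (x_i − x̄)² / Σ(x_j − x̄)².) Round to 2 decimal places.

h = 0.30

T̄ = (75 + 80 + 85 + 90)/4 = 82.5
Σ(T − T̄)² = 56.25 + 6.25 + 6.25 + 56.25 = 125
h = 1/4 + (2.5)²/125 = 0.25 + 0.05 = 0.30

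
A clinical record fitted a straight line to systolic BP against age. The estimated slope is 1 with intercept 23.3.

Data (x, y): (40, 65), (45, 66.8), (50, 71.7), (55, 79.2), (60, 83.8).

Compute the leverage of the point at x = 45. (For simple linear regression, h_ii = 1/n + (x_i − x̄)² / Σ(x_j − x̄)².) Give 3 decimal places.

x̄ = (40 + 45 + 50 + 55 + 60)/5 = 50
Σ(x − x̄)² = 100 + 25 + 0 + 25 + 100 = 250
h = 1/5 + (-5)²/250 = 0.2 + 0.1 = 0.300

h = 0.300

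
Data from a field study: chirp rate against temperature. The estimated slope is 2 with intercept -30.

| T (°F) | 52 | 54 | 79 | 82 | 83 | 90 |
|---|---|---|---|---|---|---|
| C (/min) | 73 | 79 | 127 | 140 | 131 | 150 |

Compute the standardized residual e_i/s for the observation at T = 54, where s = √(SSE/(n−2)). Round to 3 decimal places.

0.250

T=52: ŷ = -30 + 2·52 = 74; e = 73 − 74 = -1
T=54: ŷ = -30 + 2·54 = 78; e = 79 − 78 = 1
T=79: ŷ = -30 + 2·79 = 128; e = 127 − 128 = -1
T=82: ŷ = -30 + 2·82 = 134; e = 140 − 134 = 6
T=83: ŷ = -30 + 2·83 = 136; e = 131 − 136 = -5
T=90: ŷ = -30 + 2·90 = 150; e = 150 − 150 = 0
SSE = 1 + 1 + 1 + 36 + 25 + 0 = 64
s = √(64/4) = 4
e/s = 1 / 4 = 0.250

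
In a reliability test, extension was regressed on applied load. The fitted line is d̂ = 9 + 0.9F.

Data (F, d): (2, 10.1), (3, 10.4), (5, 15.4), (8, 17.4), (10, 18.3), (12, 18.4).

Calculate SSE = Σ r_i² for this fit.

F=2: d̂ = 9 + 0.9·2 = 10.8; r = 10.1 − 10.8 = -0.7
F=3: d̂ = 9 + 0.9·3 = 11.7; r = 10.4 − 11.7 = -1.3
F=5: d̂ = 9 + 0.9·5 = 13.5; r = 15.4 − 13.5 = 1.9
F=8: d̂ = 9 + 0.9·8 = 16.2; r = 17.4 − 16.2 = 1.2
F=10: d̂ = 9 + 0.9·10 = 18; r = 18.3 − 18 = 0.3
F=12: d̂ = 9 + 0.9·12 = 19.8; r = 18.4 − 19.8 = -1.4
SSE = 0.49 + 1.69 + 3.61 + 1.44 + 0.09 + 1.96 = 9.28

SSE = 9.28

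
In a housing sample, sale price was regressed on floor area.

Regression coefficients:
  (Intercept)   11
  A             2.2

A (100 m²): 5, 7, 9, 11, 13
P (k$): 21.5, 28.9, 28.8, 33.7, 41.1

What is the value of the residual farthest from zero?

e = 2.5

A=5: P̂ = 11 + 2.2·5 = 22; e = 21.5 − 22 = -0.5
A=7: P̂ = 11 + 2.2·7 = 26.4; e = 28.9 − 26.4 = 2.5
A=9: P̂ = 11 + 2.2·9 = 30.8; e = 28.8 − 30.8 = -2
A=11: P̂ = 11 + 2.2·11 = 35.2; e = 33.7 − 35.2 = -1.5
A=13: P̂ = 11 + 2.2·13 = 39.6; e = 41.1 − 39.6 = 1.5
Largest |e| is 2.5 at A = 7, residual 2.5.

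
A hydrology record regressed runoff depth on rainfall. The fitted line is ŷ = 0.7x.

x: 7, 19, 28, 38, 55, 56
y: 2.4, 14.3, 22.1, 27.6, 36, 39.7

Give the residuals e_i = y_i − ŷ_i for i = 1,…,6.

x=7: ŷ = 0.7·7 = 4.9; e = 2.4 − 4.9 = -2.5
x=19: ŷ = 0.7·19 = 13.3; e = 14.3 − 13.3 = 1
x=28: ŷ = 0.7·28 = 19.6; e = 22.1 − 19.6 = 2.5
x=38: ŷ = 0.7·38 = 26.6; e = 27.6 − 26.6 = 1
x=55: ŷ = 0.7·55 = 38.5; e = 36 − 38.5 = -2.5
x=56: ŷ = 0.7·56 = 39.2; e = 39.7 − 39.2 = 0.5

-2.5, 1, 2.5, 1, -2.5, 0.5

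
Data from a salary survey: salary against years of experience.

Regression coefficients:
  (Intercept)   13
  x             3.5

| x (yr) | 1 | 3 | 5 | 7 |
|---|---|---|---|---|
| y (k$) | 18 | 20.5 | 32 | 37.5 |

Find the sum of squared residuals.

x=1: ŷ = 13 + 3.5·1 = 16.5; e = 18 − 16.5 = 1.5
x=3: ŷ = 13 + 3.5·3 = 23.5; e = 20.5 − 23.5 = -3
x=5: ŷ = 13 + 3.5·5 = 30.5; e = 32 − 30.5 = 1.5
x=7: ŷ = 13 + 3.5·7 = 37.5; e = 37.5 − 37.5 = 0
SSE = 2.25 + 9 + 2.25 + 0 = 13.5

SSE = 13.5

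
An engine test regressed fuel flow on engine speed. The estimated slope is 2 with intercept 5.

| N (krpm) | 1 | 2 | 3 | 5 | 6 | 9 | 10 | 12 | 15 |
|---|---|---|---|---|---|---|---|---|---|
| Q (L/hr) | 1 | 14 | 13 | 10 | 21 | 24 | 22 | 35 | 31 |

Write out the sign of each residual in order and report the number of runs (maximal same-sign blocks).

7 runs

N=1: ŷ = 5 + 2·1 = 7; e = 1 − 7 = -6
N=2: ŷ = 5 + 2·2 = 9; e = 14 − 9 = 5
N=3: ŷ = 5 + 2·3 = 11; e = 13 − 11 = 2
N=5: ŷ = 5 + 2·5 = 15; e = 10 − 15 = -5
N=6: ŷ = 5 + 2·6 = 17; e = 21 − 17 = 4
N=9: ŷ = 5 + 2·9 = 23; e = 24 − 23 = 1
N=10: ŷ = 5 + 2·10 = 25; e = 22 − 25 = -3
N=12: ŷ = 5 + 2·12 = 29; e = 35 − 29 = 6
N=15: ŷ = 5 + 2·15 = 35; e = 31 − 35 = -4
Signs: − + + − + + − + −
Runs: −×1, +×2, −×1, +×2, −×1, +×1, −×1 → 7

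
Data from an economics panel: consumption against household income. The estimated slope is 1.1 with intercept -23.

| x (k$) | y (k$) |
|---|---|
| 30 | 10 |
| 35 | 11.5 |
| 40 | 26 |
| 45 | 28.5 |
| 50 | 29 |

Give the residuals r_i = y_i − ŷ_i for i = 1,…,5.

0, -4, 5, 2, -3

x=30: ŷ = -23 + 1.1·30 = 10; r = 10 − 10 = 0
x=35: ŷ = -23 + 1.1·35 = 15.5; r = 11.5 − 15.5 = -4
x=40: ŷ = -23 + 1.1·40 = 21; r = 26 − 21 = 5
x=45: ŷ = -23 + 1.1·45 = 26.5; r = 28.5 − 26.5 = 2
x=50: ŷ = -23 + 1.1·50 = 32; r = 29 − 32 = -3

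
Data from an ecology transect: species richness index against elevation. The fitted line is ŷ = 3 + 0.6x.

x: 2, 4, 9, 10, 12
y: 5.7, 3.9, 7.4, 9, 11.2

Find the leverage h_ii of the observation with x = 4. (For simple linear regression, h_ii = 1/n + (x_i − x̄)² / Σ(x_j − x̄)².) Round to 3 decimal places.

h = 0.362

x̄ = (2 + 4 + 9 + 10 + 12)/5 = 7.4
Σ(x − x̄)² = 29.16 + 11.56 + 2.56 + 6.76 + 21.16 = 71.2
h = 1/5 + (-3.4)²/71.2 = 0.2 + 0.16236 = 0.362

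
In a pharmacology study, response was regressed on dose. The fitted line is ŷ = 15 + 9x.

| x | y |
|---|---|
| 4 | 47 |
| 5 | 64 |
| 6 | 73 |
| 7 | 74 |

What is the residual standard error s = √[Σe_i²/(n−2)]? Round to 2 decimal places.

x=4: ŷ = 15 + 9·4 = 51; e = 47 − 51 = -4
x=5: ŷ = 15 + 9·5 = 60; e = 64 − 60 = 4
x=6: ŷ = 15 + 9·6 = 69; e = 73 − 69 = 4
x=7: ŷ = 15 + 9·7 = 78; e = 74 − 78 = -4
SSE = 16 + 16 + 16 + 16 = 64
s = √(64/2) = √32 ≈ 5.66

s = 5.66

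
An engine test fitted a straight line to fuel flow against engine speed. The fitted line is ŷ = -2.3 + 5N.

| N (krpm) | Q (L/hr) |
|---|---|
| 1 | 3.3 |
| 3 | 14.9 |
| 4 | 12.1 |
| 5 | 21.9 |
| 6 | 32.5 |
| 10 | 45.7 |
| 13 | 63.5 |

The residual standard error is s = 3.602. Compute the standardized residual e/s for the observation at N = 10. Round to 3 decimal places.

-0.555

ŷ = -2.3 + 5·10 = 47.7
e = 45.7 − 47.7 = -2
e/s = -2 / 3.602 = -0.555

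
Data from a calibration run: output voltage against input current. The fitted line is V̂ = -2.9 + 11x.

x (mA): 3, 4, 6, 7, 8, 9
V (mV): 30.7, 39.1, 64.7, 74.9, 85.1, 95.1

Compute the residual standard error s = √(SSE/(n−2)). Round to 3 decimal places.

x=3: V̂ = -2.9 + 11·3 = 30.1; r = 30.7 − 30.1 = 0.6
x=4: V̂ = -2.9 + 11·4 = 41.1; r = 39.1 − 41.1 = -2
x=6: V̂ = -2.9 + 11·6 = 63.1; r = 64.7 − 63.1 = 1.6
x=7: V̂ = -2.9 + 11·7 = 74.1; r = 74.9 − 74.1 = 0.8
x=8: V̂ = -2.9 + 11·8 = 85.1; r = 85.1 − 85.1 = 0
x=9: V̂ = -2.9 + 11·9 = 96.1; r = 95.1 − 96.1 = -1
SSE = 0.36 + 4 + 2.56 + 0.64 + 0 + 1 = 8.56
s = √(8.56/4) = √2.14 ≈ 1.463

s = 1.463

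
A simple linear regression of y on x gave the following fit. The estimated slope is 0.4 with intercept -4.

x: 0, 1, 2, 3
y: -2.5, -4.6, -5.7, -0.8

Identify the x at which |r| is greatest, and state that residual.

x = 2, r = -2.5

x=0: ŷ = -4 + 0.4·0 = -4; r = -2.5 − (-4) = 1.5
x=1: ŷ = -4 + 0.4·1 = -3.6; r = -4.6 − (-3.6) = -1
x=2: ŷ = -4 + 0.4·2 = -3.2; r = -5.7 − (-3.2) = -2.5
x=3: ŷ = -4 + 0.4·3 = -2.8; r = -0.8 − (-2.8) = 2
Largest |r| is 2.5 at x = 2, residual -2.5.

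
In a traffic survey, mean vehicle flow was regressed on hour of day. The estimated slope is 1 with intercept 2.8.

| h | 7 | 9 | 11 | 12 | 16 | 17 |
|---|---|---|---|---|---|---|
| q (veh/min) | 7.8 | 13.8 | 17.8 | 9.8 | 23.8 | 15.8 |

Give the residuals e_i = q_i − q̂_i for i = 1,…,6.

-2, 2, 4, -5, 5, -4

h=7: q̂ = 2.8 + 7 = 9.8; e = 7.8 − 9.8 = -2
h=9: q̂ = 2.8 + 9 = 11.8; e = 13.8 − 11.8 = 2
h=11: q̂ = 2.8 + 11 = 13.8; e = 17.8 − 13.8 = 4
h=12: q̂ = 2.8 + 12 = 14.8; e = 9.8 − 14.8 = -5
h=16: q̂ = 2.8 + 16 = 18.8; e = 23.8 − 18.8 = 5
h=17: q̂ = 2.8 + 17 = 19.8; e = 15.8 − 19.8 = -4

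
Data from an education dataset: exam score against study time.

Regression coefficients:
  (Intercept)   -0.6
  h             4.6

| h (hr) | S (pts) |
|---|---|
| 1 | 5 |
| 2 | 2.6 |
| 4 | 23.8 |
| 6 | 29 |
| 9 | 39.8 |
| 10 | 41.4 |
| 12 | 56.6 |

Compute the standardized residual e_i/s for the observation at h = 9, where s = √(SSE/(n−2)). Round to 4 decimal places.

-0.2259

h=1: ŷ = -0.6 + 4.6·1 = 4; e = 5 − 4 = 1
h=2: ŷ = -0.6 + 4.6·2 = 8.6; e = 2.6 − 8.6 = -6
h=4: ŷ = -0.6 + 4.6·4 = 17.8; e = 23.8 − 17.8 = 6
h=6: ŷ = -0.6 + 4.6·6 = 27; e = 29 − 27 = 2
h=9: ŷ = -0.6 + 4.6·9 = 40.8; e = 39.8 − 40.8 = -1
h=10: ŷ = -0.6 + 4.6·10 = 45.4; e = 41.4 − 45.4 = -4
h=12: ŷ = -0.6 + 4.6·12 = 54.6; e = 56.6 − 54.6 = 2
SSE = 1 + 36 + 36 + 4 + 1 + 16 + 4 = 98
s = √(98/5) = 4.42719
e/s = -1 / 4.42719 = -0.2259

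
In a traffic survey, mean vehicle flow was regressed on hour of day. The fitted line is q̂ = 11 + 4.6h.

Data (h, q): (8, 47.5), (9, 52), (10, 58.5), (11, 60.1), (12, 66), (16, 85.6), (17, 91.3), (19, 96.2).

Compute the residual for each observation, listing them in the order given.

h=8: q̂ = 11 + 4.6·8 = 47.8; e = 47.5 − 47.8 = -0.3
h=9: q̂ = 11 + 4.6·9 = 52.4; e = 52 − 52.4 = -0.4
h=10: q̂ = 11 + 4.6·10 = 57; e = 58.5 − 57 = 1.5
h=11: q̂ = 11 + 4.6·11 = 61.6; e = 60.1 − 61.6 = -1.5
h=12: q̂ = 11 + 4.6·12 = 66.2; e = 66 − 66.2 = -0.2
h=16: q̂ = 11 + 4.6·16 = 84.6; e = 85.6 − 84.6 = 1
h=17: q̂ = 11 + 4.6·17 = 89.2; e = 91.3 − 89.2 = 2.1
h=19: q̂ = 11 + 4.6·19 = 98.4; e = 96.2 − 98.4 = -2.2

-0.3, -0.4, 1.5, -1.5, -0.2, 1, 2.1, -2.2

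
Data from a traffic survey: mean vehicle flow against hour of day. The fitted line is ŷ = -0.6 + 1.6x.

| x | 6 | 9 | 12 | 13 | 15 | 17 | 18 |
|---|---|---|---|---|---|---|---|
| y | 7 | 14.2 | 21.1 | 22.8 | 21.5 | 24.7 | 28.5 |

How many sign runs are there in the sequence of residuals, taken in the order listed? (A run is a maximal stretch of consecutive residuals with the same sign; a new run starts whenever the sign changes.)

x=6: ŷ = -0.6 + 1.6·6 = 9; r = 7 − 9 = -2
x=9: ŷ = -0.6 + 1.6·9 = 13.8; r = 14.2 − 13.8 = 0.4
x=12: ŷ = -0.6 + 1.6·12 = 18.6; r = 21.1 − 18.6 = 2.5
x=13: ŷ = -0.6 + 1.6·13 = 20.2; r = 22.8 − 20.2 = 2.6
x=15: ŷ = -0.6 + 1.6·15 = 23.4; r = 21.5 − 23.4 = -1.9
x=17: ŷ = -0.6 + 1.6·17 = 26.6; r = 24.7 − 26.6 = -1.9
x=18: ŷ = -0.6 + 1.6·18 = 28.2; r = 28.5 − 28.2 = 0.3
Signs: − + + + − − +
Runs: −×1, +×3, −×2, +×1 → 4

4 runs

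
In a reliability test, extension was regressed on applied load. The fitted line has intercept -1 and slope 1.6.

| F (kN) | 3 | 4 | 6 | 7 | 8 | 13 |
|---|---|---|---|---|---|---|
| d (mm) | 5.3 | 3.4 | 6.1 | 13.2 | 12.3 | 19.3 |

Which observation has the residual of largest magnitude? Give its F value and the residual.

F = 7, r = 3

F=3: d̂ = -1 + 1.6·3 = 3.8; r = 5.3 − 3.8 = 1.5
F=4: d̂ = -1 + 1.6·4 = 5.4; r = 3.4 − 5.4 = -2
F=6: d̂ = -1 + 1.6·6 = 8.6; r = 6.1 − 8.6 = -2.5
F=7: d̂ = -1 + 1.6·7 = 10.2; r = 13.2 − 10.2 = 3
F=8: d̂ = -1 + 1.6·8 = 11.8; r = 12.3 − 11.8 = 0.5
F=13: d̂ = -1 + 1.6·13 = 19.8; r = 19.3 − 19.8 = -0.5
Largest |r| is 3 at F = 7, residual 3.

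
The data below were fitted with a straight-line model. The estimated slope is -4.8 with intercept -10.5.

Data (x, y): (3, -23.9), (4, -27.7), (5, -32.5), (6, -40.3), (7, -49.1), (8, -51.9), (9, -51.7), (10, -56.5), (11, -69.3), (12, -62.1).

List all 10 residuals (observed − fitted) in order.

1, 2, 2, -1, -5, -3, 2, 2, -6, 6

x=3: ŷ = -10.5 − 4.8·3 = -24.9; r = -23.9 − (-24.9) = 1
x=4: ŷ = -10.5 − 4.8·4 = -29.7; r = -27.7 − (-29.7) = 2
x=5: ŷ = -10.5 − 4.8·5 = -34.5; r = -32.5 − (-34.5) = 2
x=6: ŷ = -10.5 − 4.8·6 = -39.3; r = -40.3 − (-39.3) = -1
x=7: ŷ = -10.5 − 4.8·7 = -44.1; r = -49.1 − (-44.1) = -5
x=8: ŷ = -10.5 − 4.8·8 = -48.9; r = -51.9 − (-48.9) = -3
x=9: ŷ = -10.5 − 4.8·9 = -53.7; r = -51.7 − (-53.7) = 2
x=10: ŷ = -10.5 − 4.8·10 = -58.5; r = -56.5 − (-58.5) = 2
x=11: ŷ = -10.5 − 4.8·11 = -63.3; r = -69.3 − (-63.3) = -6
x=12: ŷ = -10.5 − 4.8·12 = -68.1; r = -62.1 − (-68.1) = 6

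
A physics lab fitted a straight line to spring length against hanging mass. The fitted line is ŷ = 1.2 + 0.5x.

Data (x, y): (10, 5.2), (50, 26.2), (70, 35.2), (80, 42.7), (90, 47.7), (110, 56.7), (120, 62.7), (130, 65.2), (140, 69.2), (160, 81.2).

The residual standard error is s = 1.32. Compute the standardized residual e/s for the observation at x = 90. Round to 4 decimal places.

1.1364

ŷ = 1.2 + 0.5·90 = 46.2
e = 47.7 − 46.2 = 1.5
e/s = 1.5 / 1.32 = 1.1364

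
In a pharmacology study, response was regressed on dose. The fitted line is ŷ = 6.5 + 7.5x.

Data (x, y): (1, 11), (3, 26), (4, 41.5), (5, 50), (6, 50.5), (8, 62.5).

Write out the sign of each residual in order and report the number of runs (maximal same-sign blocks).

3 runs

x=1: ŷ = 6.5 + 7.5·1 = 14; e = 11 − 14 = -3
x=3: ŷ = 6.5 + 7.5·3 = 29; e = 26 − 29 = -3
x=4: ŷ = 6.5 + 7.5·4 = 36.5; e = 41.5 − 36.5 = 5
x=5: ŷ = 6.5 + 7.5·5 = 44; e = 50 − 44 = 6
x=6: ŷ = 6.5 + 7.5·6 = 51.5; e = 50.5 − 51.5 = -1
x=8: ŷ = 6.5 + 7.5·8 = 66.5; e = 62.5 − 66.5 = -4
Signs: − − + + − −
Runs: −×2, +×2, −×2 → 3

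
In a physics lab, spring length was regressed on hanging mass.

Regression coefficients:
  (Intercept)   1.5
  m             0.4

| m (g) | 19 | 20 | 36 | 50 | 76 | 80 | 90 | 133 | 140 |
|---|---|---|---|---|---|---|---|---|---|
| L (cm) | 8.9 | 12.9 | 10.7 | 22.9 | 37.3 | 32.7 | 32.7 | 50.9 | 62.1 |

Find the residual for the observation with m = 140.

ŷ = 1.5 + 0.4·140 = 57.5
e = 62.1 − 57.5 = 4.6

e = 4.6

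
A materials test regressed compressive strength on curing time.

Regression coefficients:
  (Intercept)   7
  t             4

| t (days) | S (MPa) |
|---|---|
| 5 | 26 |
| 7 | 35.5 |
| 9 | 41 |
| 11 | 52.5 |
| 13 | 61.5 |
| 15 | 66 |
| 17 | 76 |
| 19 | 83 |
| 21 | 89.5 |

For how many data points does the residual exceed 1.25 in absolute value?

4

t=5: ŷ = 7 + 4·5 = 27; r = 26 − 27 = -1
t=7: ŷ = 7 + 4·7 = 35; r = 35.5 − 35 = 0.5
t=9: ŷ = 7 + 4·9 = 43; r = 41 − 43 = -2
t=11: ŷ = 7 + 4·11 = 51; r = 52.5 − 51 = 1.5
t=13: ŷ = 7 + 4·13 = 59; r = 61.5 − 59 = 2.5
t=15: ŷ = 7 + 4·15 = 67; r = 66 − 67 = -1
t=17: ŷ = 7 + 4·17 = 75; r = 76 − 75 = 1
t=19: ŷ = 7 + 4·19 = 83; r = 83 − 83 = 0
t=21: ŷ = 7 + 4·21 = 91; r = 89.5 − 91 = -1.5
|r| > 1.25: t=9 (|r|=2), t=11 (|r|=1.5), t=13 (|r|=2.5), t=21 (|r|=1.5) → 4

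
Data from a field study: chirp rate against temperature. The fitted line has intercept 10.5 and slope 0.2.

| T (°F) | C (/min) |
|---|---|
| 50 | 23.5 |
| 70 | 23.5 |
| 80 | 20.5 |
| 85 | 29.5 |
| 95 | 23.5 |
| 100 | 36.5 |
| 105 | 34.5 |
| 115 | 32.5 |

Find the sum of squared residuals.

T=50: ŷ = 10.5 + 0.2·50 = 20.5; e = 23.5 − 20.5 = 3
T=70: ŷ = 10.5 + 0.2·70 = 24.5; e = 23.5 − 24.5 = -1
T=80: ŷ = 10.5 + 0.2·80 = 26.5; e = 20.5 − 26.5 = -6
T=85: ŷ = 10.5 + 0.2·85 = 27.5; e = 29.5 − 27.5 = 2
T=95: ŷ = 10.5 + 0.2·95 = 29.5; e = 23.5 − 29.5 = -6
T=100: ŷ = 10.5 + 0.2·100 = 30.5; e = 36.5 − 30.5 = 6
T=105: ŷ = 10.5 + 0.2·105 = 31.5; e = 34.5 − 31.5 = 3
T=115: ŷ = 10.5 + 0.2·115 = 33.5; e = 32.5 − 33.5 = -1
SSE = 9 + 1 + 36 + 4 + 36 + 36 + 9 + 1 = 132

SSE = 132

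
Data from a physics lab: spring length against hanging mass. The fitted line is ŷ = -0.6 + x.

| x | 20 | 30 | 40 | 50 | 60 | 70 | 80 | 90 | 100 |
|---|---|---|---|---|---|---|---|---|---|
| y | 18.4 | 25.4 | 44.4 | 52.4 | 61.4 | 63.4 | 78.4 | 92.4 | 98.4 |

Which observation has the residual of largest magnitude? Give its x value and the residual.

x=20: ŷ = -0.6 + 20 = 19.4; r = 18.4 − 19.4 = -1
x=30: ŷ = -0.6 + 30 = 29.4; r = 25.4 − 29.4 = -4
x=40: ŷ = -0.6 + 40 = 39.4; r = 44.4 − 39.4 = 5
x=50: ŷ = -0.6 + 50 = 49.4; r = 52.4 − 49.4 = 3
x=60: ŷ = -0.6 + 60 = 59.4; r = 61.4 − 59.4 = 2
x=70: ŷ = -0.6 + 70 = 69.4; r = 63.4 − 69.4 = -6
x=80: ŷ = -0.6 + 80 = 79.4; r = 78.4 − 79.4 = -1
x=90: ŷ = -0.6 + 90 = 89.4; r = 92.4 − 89.4 = 3
x=100: ŷ = -0.6 + 100 = 99.4; r = 98.4 − 99.4 = -1
Largest |r| is 6 at x = 70, residual -6.

x = 70, r = -6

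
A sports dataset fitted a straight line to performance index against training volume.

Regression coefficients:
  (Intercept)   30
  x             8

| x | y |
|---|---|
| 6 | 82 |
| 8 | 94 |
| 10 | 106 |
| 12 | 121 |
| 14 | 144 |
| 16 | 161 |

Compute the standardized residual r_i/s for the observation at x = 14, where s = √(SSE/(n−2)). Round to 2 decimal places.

0.48

x=6: ŷ = 30 + 8·6 = 78; r = 82 − 78 = 4
x=8: ŷ = 30 + 8·8 = 94; r = 94 − 94 = 0
x=10: ŷ = 30 + 8·10 = 110; r = 106 − 110 = -4
x=12: ŷ = 30 + 8·12 = 126; r = 121 − 126 = -5
x=14: ŷ = 30 + 8·14 = 142; r = 144 − 142 = 2
x=16: ŷ = 30 + 8·16 = 158; r = 161 − 158 = 3
SSE = 16 + 0 + 16 + 25 + 4 + 9 = 70
s = √(70/4) = 4.1833
r/s = 2 / 4.1833 = 0.48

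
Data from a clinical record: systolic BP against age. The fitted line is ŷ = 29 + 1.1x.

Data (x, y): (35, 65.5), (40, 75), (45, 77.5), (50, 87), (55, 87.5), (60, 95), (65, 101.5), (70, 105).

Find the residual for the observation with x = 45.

e = -1

ŷ = 29 + 1.1·45 = 78.5
e = 77.5 − 78.5 = -1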